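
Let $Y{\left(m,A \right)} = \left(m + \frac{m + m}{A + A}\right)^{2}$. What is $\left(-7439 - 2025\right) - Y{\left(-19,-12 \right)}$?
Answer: $- \frac{1406497}{144} \approx -9767.3$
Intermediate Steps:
$Y{\left(m,A \right)} = \left(m + \frac{m}{A}\right)^{2}$ ($Y{\left(m,A \right)} = \left(m + \frac{2 m}{2 A}\right)^{2} = \left(m + 2 m \frac{1}{2 A}\right)^{2} = \left(m + \frac{m}{A}\right)^{2}$)
$\left(-7439 - 2025\right) - Y{\left(-19,-12 \right)} = \left(-7439 - 2025\right) - \frac{\left(-19\right)^{2} \left(1 - 12\right)^{2}}{144} = \left(-7439 - 2025\right) - \frac{1}{144} \cdot 361 \left(-11\right)^{2} = -9464 - \frac{1}{144} \cdot 361 \cdot 121 = -9464 - \frac{43681}{144} = - \frac{1406497}{144}$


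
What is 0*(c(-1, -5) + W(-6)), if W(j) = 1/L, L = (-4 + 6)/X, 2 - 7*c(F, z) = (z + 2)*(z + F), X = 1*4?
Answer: 0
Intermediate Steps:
X = 4
c(F, z) = 2/7 - (2 + z)*(F + z)/7 (c(F, z) = 2/7 - (z + 2)*(z + F)/7 = 2/7 - (2 + z)*(F + z)/7)
L = ½ (L = (-4 + 6)/4 = 2*(¼) = ½ ≈ 0.50000)
W(j) = 2 (W(j) = 1/(½) = 2)
0*(c(-1, -5) + W(-6)) = 0*((2/7 - 2/7*(-1) - 2/7*(-5) - ⅐*(-5)² - ⅐*(-1)*(-5)) + 2) = 0*((2/7 + 2/7 + 10/7 - ⅐*25 - 5/7) + 2) = 0*((2/7 + 2/7 + 10/7 - 25/7 - 5/7) + 2) = 0*(-16/7 + 2) = 0*(-2/7) = 0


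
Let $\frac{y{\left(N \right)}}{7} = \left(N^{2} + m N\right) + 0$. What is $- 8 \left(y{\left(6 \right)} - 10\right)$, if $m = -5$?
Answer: $-256$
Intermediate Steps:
$y{\left(N \right)} = - 35 N + 7 N^{2}$ ($y{\left(N \right)} = 7 \left(\left(N^{2} - 5 N\right) + 0\right) = 7 \left(N^{2} - 5 N\right) = - 35 N + 7 N^{2}$)
$- 8 \left(y{\left(6 \right)} - 10\right) = - 8 \left(7 \cdot 6 \left(-5 + 6\right) - 10\right) = - 8 \left(7 \cdot 6 \cdot 1 - 10\right) = - 8 \left(42 - 10\right) = \left(-8\right) 32 = -256$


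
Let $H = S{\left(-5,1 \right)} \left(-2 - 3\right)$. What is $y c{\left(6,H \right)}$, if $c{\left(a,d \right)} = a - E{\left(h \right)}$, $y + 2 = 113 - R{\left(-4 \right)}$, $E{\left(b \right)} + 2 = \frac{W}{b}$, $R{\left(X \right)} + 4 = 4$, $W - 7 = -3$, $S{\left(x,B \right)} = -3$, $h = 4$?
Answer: $777$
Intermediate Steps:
$W = 4$ ($W = 7 - 3 = 4$)
$R{\left(X \right)} = 0$ ($R{\left(X \right)} = -4 + 4 = 0$)
$E{\left(b \right)} = -2 + \frac{4}{b}$
$y = 111$ ($y = -2 + \left(113 - 0\right) = -2 + \left(113 + 0\right) = -2 + 113 = 111$)
$H = 15$ ($H = - 3 \left(-2 - 3\right) = \left(-3\right) \left(-5\right) = 15$)
$c{\left(a,d \right)} = 1 + a$ ($c{\left(a,d \right)} = a - \left(-2 + \frac{4}{4}\right) = a - \left(-2 + 4 \cdot \frac{1}{4}\right) = a - \left(-2 + 1\right) = a - -1 = a + 1 = 1 + a$)
$y c{\left(6,H \right)} = 111 \left(1 + 6\right) = 111 \cdot 7 = 777$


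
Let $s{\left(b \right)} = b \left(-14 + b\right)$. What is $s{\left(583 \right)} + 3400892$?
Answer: $3732619$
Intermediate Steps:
$s{\left(583 \right)} + 3400892 = 583 \left(-14 + 583\right) + 3400892 = 583 \cdot 569 + 3400892 = 331727 + 3400892 = 3732619$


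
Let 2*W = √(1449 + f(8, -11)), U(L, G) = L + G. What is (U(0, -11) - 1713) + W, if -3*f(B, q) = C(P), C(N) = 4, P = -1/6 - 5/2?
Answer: -1724 + √13029/6 ≈ -1705.0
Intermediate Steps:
U(L, G) = G + L
P = -8/3 (P = -1*⅙ - 5*½ = -⅙ - 5/2 = -8/3 ≈ -2.6667)
f(B, q) = -4/3 (f(B, q) = -⅓*4 = -4/3)
W = √13029/6 (W = √(1449 - 4/3)/2 = √(4343/3)/2 = (√13029/3)/2 = √13029/6 ≈ 19.024)
(U(0, -11) - 1713) + W = ((-11 + 0) - 1713) + √13029/6 = (-11 - 1713) + √13029/6 = -1724 + √13029/6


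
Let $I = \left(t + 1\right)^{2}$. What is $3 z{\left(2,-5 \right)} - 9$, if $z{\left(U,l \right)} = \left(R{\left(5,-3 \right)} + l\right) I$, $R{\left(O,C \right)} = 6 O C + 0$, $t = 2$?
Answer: $-2574$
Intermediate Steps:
$I = 9$ ($I = \left(2 + 1\right)^{2} = 3^{2} = 9$)
$R{\left(O,C \right)} = 6 C O$ ($R{\left(O,C \right)} = 6 C O + 0 = 6 C O$)
$z{\left(U,l \right)} = -810 + 9 l$ ($z{\left(U,l \right)} = \left(6 \left(-3\right) 5 + l\right) 9 = \left(-90 + l\right) 9 = -810 + 9 l$)
$3 z{\left(2,-5 \right)} - 9 = 3 \left(-810 + 9 \left(-5\right)\right) - 9 = 3 \left(-810 - 45\right) - 9 = 3 \left(-855\right) - 9 = -2565 - 9 = -2574$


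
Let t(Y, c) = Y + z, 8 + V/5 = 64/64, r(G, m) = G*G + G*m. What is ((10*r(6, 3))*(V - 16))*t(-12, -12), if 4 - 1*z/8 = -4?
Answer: -1432080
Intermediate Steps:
z = 64 (z = 32 - 8*(-4) = 32 + 32 = 64)
r(G, m) = G**2 + G*m
V = -35 (V = -40 + 5*(64/64) = -40 + 5*(64*(1/64)) = -40 + 5*1 = -40 + 5 = -35)
t(Y, c) = 64 + Y (t(Y, c) = Y + 64 = 64 + Y)
((10*r(6, 3))*(V - 16))*t(-12, -12) = ((10*(6*(6 + 3)))*(-35 - 16))*(64 - 12) = ((10*(6*9))*(-51))*52 = ((10*54)*(-51))*52 = (540*(-51))*52 = -27540*52 = -1432080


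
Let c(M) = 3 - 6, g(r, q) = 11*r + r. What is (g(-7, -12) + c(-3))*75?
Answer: -6525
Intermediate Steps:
g(r, q) = 12*r
c(M) = -3
(g(-7, -12) + c(-3))*75 = (12*(-7) - 3)*75 = (-84 - 3)*75 = -87*75 = -6525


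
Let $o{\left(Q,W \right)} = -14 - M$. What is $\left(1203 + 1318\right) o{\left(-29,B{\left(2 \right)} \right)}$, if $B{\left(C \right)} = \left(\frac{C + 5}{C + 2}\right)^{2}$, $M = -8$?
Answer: $-15126$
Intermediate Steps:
$B{\left(C \right)} = \frac{\left(5 + C\right)^{2}}{\left(2 + C\right)^{2}}$ ($B{\left(C \right)} = \left(\frac{5 + C}{2 + C}\right)^{2} = \frac{\left(5 + C\right)^{2}}{\left(2 + C\right)^{2}}$)
$o{\left(Q,W \right)} = -6$ ($o{\left(Q,W \right)} = -14 - -8 = -14 + 8 = -6$)
$\left(1203 + 1318\right) o{\left(-29,B{\left(2 \right)} \right)} = \left(1203 + 1318\right) \left(-6\right) = 2521 \left(-6\right) = -15126$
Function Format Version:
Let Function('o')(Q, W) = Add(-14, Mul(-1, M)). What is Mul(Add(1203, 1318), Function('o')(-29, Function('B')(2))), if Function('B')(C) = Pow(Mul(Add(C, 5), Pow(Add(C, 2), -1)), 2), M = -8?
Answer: -15126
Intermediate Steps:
Function('B')(C) = Mul(Pow(Add(2, C), -2), Pow(Add(5, C), 2)) (Function('B')(C) = Pow(Mul(Add(5, C), Pow(Add(2, C), -1)), 2) = Pow(Mul(Pow(Add(2, C), -1), Add(5, C)), 2) = Mul(Pow(Add(2, C), -2), Pow(Add(5, C), 2)))
Function('o')(Q, W) = -6 (Function('o')(Q, W) = Add(-14, Mul(-1, -8)) = Add(-14, 8) = -6)
Mul(Add(1203, 1318), Function('o')(-29, Function('B')(2))) = Mul(Add(1203, 1318), -6) = Mul(2521, -6) = -15126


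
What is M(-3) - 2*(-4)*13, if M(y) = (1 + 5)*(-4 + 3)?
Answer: 98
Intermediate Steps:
M(y) = -6 (M(y) = 6*(-1) = -6)
M(-3) - 2*(-4)*13 = -6 - 2*(-4)*13 = -6 + 8*13 = -6 + 104 = 98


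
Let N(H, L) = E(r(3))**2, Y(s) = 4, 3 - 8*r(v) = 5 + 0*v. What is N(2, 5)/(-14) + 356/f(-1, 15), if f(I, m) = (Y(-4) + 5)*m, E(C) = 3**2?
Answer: -5951/1890 ≈ -3.1487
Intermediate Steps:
r(v) = -1/4 (r(v) = 3/8 - (5 + 0*v)/8 = 3/8 - (5 + 0)/8 = 3/8 - 1/8*5 = 3/8 - 5/8 = -1/4)
E(C) = 9
N(H, L) = 81 (N(H, L) = 9**2 = 81)
f(I, m) = 9*m (f(I, m) = (4 + 5)*m = 9*m)
N(2, 5)/(-14) + 356/f(-1, 15) = 81/(-14) + 356/((9*15)) = 81*(-1/14) + 356/135 = -81/14 + 356*(1/135) = -81/14 + 356/135 = -5951/1890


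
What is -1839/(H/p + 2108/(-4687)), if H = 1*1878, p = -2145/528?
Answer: 560260545/140971996 ≈ 3.9743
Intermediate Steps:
p = -65/16 (p = -2145*1/528 = -65/16 ≈ -4.0625)
H = 1878
-1839/(H/p + 2108/(-4687)) = -1839/(1878/(-65/16) + 2108/(-4687)) = -1839/(1878*(-16/65) + 2108*(-1/4687)) = -1839/(-30048/65 - 2108/4687) = -1839/(-140971996/304655) = -1839*(-304655/140971996) = 560260545/140971996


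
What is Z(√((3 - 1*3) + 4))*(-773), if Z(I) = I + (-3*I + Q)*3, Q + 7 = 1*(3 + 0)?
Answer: 21644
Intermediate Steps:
Q = -4 (Q = -7 + 1*(3 + 0) = -7 + 1*3 = -7 + 3 = -4)
Z(I) = -12 - 8*I (Z(I) = I + (-3*I - 4)*3 = I + (-4 - 3*I)*3 = I + (-12 - 9*I) = -12 - 8*I)
Z(√((3 - 1*3) + 4))*(-773) = (-12 - 8*√((3 - 1*3) + 4))*(-773) = (-12 - 8*√((3 - 3) + 4))*(-773) = (-12 - 8*√(0 + 4))*(-773) = (-12 - 8*√4)*(-773) = (-12 - 8*2)*(-773) = (-12 - 16)*(-773) = -28*(-773) = 21644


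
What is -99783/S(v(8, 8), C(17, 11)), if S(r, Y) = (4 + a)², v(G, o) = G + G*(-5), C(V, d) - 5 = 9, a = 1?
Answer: -99783/25 ≈ -3991.3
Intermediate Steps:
C(V, d) = 14 (C(V, d) = 5 + 9 = 14)
v(G, o) = -4*G (v(G, o) = G - 5*G = -4*G)
S(r, Y) = 25 (S(r, Y) = (4 + 1)² = 5² = 25)
-99783/S(v(8, 8), C(17, 11)) = -99783/25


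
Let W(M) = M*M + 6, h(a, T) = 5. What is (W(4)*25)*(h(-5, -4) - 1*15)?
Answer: -5500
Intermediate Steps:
W(M) = 6 + M² (W(M) = M² + 6 = 6 + M²)
(W(4)*25)*(h(-5, -4) - 1*15) = ((6 + 4²)*25)*(5 - 1*15) = ((6 + 16)*25)*(5 - 15) = (22*25)*(-10) = 550*(-10) = -5500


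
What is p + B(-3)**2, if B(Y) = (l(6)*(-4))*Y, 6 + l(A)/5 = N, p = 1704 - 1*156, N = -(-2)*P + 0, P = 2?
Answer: 15948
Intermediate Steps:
N = 4 (N = -(-2)*2 + 0 = -2*(-2) + 0 = 4 + 0 = 4)
p = 1548 (p = 1704 - 156 = 1548)
l(A) = -10 (l(A) = -30 + 5*4 = -30 + 20 = -10)
B(Y) = 40*Y (B(Y) = (-10*(-4))*Y = 40*Y)
p + B(-3)**2 = 1548 + (40*(-3))**2 = 1548 + (-120)**2 = 1548 + 14400 = 15948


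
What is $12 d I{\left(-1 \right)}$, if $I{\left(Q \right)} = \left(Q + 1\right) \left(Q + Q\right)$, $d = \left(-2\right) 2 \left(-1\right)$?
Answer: $0$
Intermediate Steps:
$d = 4$ ($d = \left(-4\right) \left(-1\right) = 4$)
$I{\left(Q \right)} = 2 Q \left(1 + Q\right)$ ($I{\left(Q \right)} = \left(1 + Q\right) 2 Q = 2 Q \left(1 + Q\right)$)
$12 d I{\left(-1 \right)} = 12 \cdot 4 \cdot 2 \left(-1\right) \left(1 - 1\right) = 48 \cdot 2 \left(-1\right) 0 = 48 \cdot 0 = 0$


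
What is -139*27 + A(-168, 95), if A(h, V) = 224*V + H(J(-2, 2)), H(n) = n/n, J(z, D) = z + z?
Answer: 17528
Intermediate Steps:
J(z, D) = 2*z
H(n) = 1
A(h, V) = 1 + 224*V (A(h, V) = 224*V + 1 = 1 + 224*V)
-139*27 + A(-168, 95) = -139*27 + (1 + 224*95) = -3753 + (1 + 21280) = -3753 + 21281 = 17528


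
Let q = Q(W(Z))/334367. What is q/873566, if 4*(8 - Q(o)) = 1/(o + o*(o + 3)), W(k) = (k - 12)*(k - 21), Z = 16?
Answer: 10239/373877302684160 ≈ 2.7386e-11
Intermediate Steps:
W(k) = (-21 + k)*(-12 + k) (W(k) = (-12 + k)*(-21 + k) = (-21 + k)*(-12 + k))
Q(o) = 8 - 1/(4*(o + o*(3 + o))) (Q(o) = 8 - 1/(4*(o + o*(o + 3))) = 8 - 1/(4*(o + o*(3 + o))))
q = 10239/427989760 (q = ((-1 + 32*(252 + 16**2 - 33*16)**2 + 128*(252 + 16**2 - 33*16))/(4*(252 + 16**2 - 33*16)*(4 + (252 + 16**2 - 33*16))))/334367 = ((-1 + 32*(252 + 256 - 528)**2 + 128*(252 + 256 - 528))/(4*(252 + 256 - 528)*(4 + (252 + 256 - 528))))*(1/334367) = ((1/4)*(-1 + 32*(-20)**2 + 128*(-20))/(-20*(4 - 20)))*(1/334367) = ((1/4)*(-1/20)*(-1 + 32*400 - 2560)/(-16))*(1/334367) = ((1/4)*(-1/20)*(-1/16)*(-1 + 12800 - 2560))*(1/334367) = ((1/4)*(-1/20)*(-1/16)*10239)*(1/334367) = (10239/1280)*(1/334367) = 10239/427989760 ≈ 2.3923e-5)
q/873566 = (10239/427989760)/873566 = (10239/427989760)*(1/873566) = 10239/373877302684160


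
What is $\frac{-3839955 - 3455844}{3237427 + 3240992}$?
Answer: $- \frac{2431933}{2159473} \approx -1.1262$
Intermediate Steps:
$\frac{-3839955 - 3455844}{3237427 + 3240992} = - \frac{7295799}{6478419} = \left(-7295799\right) \frac{1}{6478419} = - \frac{2431933}{2159473}$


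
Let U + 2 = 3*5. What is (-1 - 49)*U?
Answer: -650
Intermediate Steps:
U = 13 (U = -2 + 3*5 = -2 + 15 = 13)
(-1 - 49)*U = (-1 - 49)*13 = -50*13 = -650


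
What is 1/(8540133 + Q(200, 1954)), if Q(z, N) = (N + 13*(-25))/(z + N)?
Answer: 718/6131816037 ≈ 1.1709e-7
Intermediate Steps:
Q(z, N) = (-325 + N)/(N + z) (Q(z, N) = (N - 325)/(N + z) = (-325 + N)/(N + z))
1/(8540133 + Q(200, 1954)) = 1/(8540133 + (-325 + 1954)/(1954 + 200)) = 1/(8540133 + 1629/2154) = 1/(8540133 + (1/2154)*1629) = 1/(8540133 + 543/718) = 1/(6131816037/718) = 718/6131816037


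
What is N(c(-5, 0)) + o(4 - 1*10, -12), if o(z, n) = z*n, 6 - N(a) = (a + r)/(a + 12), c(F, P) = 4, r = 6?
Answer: 619/8 ≈ 77.375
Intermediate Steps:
N(a) = 6 - (6 + a)/(12 + a) (N(a) = 6 - (a + 6)/(a + 12) = 6 - (6 + a)/(12 + a))
o(z, n) = n*z
N(c(-5, 0)) + o(4 - 1*10, -12) = (66 + 5*4)/(12 + 4) - 12*(4 - 1*10) = (66 + 20)/16 - 12*(4 - 10) = (1/16)*86 - 12*(-6) = 43/8 + 72 = 619/8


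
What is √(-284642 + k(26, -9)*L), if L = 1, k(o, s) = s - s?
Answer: I*√284642 ≈ 533.52*I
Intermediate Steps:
k(o, s) = 0
√(-284642 + k(26, -9)*L) = √(-284642 + 0*1) = √(-284642 + 0) = √(-284642) = I*√284642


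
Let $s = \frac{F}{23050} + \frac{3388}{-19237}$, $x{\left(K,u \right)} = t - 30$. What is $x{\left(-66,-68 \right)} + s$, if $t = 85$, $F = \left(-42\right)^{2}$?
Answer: $\frac{12171773709}{221706425} \approx 54.9$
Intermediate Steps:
$F = 1764$
$x{\left(K,u \right)} = 55$ ($x{\left(K,u \right)} = 85 - 30 = 55$)
$s = - \frac{22079666}{221706425}$ ($s = \frac{1764}{23050} + \frac{3388}{-19237} = 1764 \cdot \frac{1}{23050} + 3388 \left(- \frac{1}{19237}\right) = \frac{882}{11525} - \frac{3388}{19237} = - \frac{22079666}{221706425} \approx -0.09959$)
$x{\left(-66,-68 \right)} + s = 55 - \frac{22079666}{221706425} = \frac{12171773709}{221706425}$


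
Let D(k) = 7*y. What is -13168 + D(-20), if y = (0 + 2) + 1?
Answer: -13147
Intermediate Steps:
y = 3 (y = 2 + 1 = 3)
D(k) = 21 (D(k) = 7*3 = 21)
-13168 + D(-20) = -13168 + 21 = -13147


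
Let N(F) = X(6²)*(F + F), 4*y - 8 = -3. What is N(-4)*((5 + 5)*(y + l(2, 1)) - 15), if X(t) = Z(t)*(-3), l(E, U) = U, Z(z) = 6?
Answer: 1080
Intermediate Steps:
y = 5/4 (y = 2 + (¼)*(-3) = 2 - ¾ = 5/4 ≈ 1.2500)
X(t) = -18 (X(t) = 6*(-3) = -18)
N(F) = -36*F (N(F) = -18*(F + F) = -36*F)
N(-4)*((5 + 5)*(y + l(2, 1)) - 15) = (-36*(-4))*((5 + 5)*(5/4 + 1) - 15) = 144*(10*(9/4) - 15) = 144*(45/2 - 15) = 144*(15/2) = 1080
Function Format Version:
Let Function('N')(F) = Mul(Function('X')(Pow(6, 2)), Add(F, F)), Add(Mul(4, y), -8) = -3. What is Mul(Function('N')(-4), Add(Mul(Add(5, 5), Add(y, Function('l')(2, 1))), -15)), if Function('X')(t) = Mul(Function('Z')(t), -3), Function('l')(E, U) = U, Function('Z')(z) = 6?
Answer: 1080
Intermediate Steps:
y = Rational(5, 4) (y = Add(2, Mul(Rational(1, 4), -3)) = Add(2, Rational(-3, 4)) = Rational(5, 4) ≈ 1.2500)
Function('X')(t) = -18 (Function('X')(t) = Mul(6, -3) = -18)
Function('N')(F) = Mul(-36, F) (Function('N')(F) = Mul(-18, Add(F, F)) = Mul(-18, Mul(2, F)) = Mul(-36, F))
Mul(Function('N')(-4), Add(Mul(Add(5, 5), Add(y, Function('l')(2, 1))), -15)) = Mul(Mul(-36, -4), Add(Mul(Add(5, 5), Add(Rational(5, 4), 1)), -15)) = Mul(144, Add(Mul(10, Rational(9, 4)), -15)) = Mul(144, Add(Rational(45, 2), -15)) = Mul(144, Rational(15, 2)) = 1080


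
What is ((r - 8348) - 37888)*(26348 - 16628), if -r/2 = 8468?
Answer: -614031840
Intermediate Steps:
r = -16936 (r = -2*8468 = -16936)
((r - 8348) - 37888)*(26348 - 16628) = ((-16936 - 8348) - 37888)*(26348 - 16628) = (-25284 - 37888)*9720 = -63172*9720 = -614031840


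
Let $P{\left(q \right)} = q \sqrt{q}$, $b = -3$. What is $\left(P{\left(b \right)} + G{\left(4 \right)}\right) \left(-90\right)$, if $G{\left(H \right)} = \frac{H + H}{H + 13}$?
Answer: $- \frac{720}{17} + 270 i \sqrt{3} \approx -42.353 + 467.65 i$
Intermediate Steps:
$G{\left(H \right)} = \frac{2 H}{13 + H}$
$P{\left(q \right)} = q^{\frac{3}{2}}$
$\left(P{\left(b \right)} + G{\left(4 \right)}\right) \left(-90\right) = \left(\left(-3\right)^{\frac{3}{2}} + 2 \cdot 4 \frac{1}{13 + 4}\right) \left(-90\right) = \left(- 3 i \sqrt{3} + 2 \cdot 4 \cdot \frac{1}{17}\right) \left(-90\right) = \left(- 3 i \sqrt{3} + \frac{8}{17}\right) \left(-90\right) = \left(\frac{8}{17} - 3 i \sqrt{3}\right) \left(-90\right) = - \frac{720}{17} + 270 i \sqrt{3}$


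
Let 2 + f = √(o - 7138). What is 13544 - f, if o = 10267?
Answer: 13546 - √3129 ≈ 13490.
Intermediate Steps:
f = -2 + √3129 (f = -2 + √(10267 - 7138) = -2 + √3129 ≈ 53.937)
13544 - f = 13544 - (-2 + √3129) = 13544 + (2 - √3129) = 13546 - √3129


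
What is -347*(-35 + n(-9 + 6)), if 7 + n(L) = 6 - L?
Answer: 11451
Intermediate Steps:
n(L) = -1 - L (n(L) = -7 + (6 - L) = -1 - L)
-347*(-35 + n(-9 + 6)) = -347*(-35 + (-1 - (-9 + 6))) = -347*(-35 + (-1 - 1*(-3))) = -347*(-35 + (-1 + 3)) = -347*(-35 + 2) = -347*(-33) = 11451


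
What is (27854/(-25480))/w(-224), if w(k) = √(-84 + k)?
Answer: 13927*I*√77/1961960 ≈ 0.062289*I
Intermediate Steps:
(27854/(-25480))/w(-224) = (27854/(-25480))/(√(-84 - 224)) = (27854*(-1/25480))/(√(-308)) = -13927*(-I*√77/154)/12740 = -(-13927)*I*√77/1961960 = 13927*I*√77/1961960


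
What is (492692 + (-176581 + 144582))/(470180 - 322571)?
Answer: 460693/147609 ≈ 3.1210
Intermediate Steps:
(492692 + (-176581 + 144582))/(470180 - 322571) = (492692 - 31999)/147609 = 460693*(1/147609) = 460693/147609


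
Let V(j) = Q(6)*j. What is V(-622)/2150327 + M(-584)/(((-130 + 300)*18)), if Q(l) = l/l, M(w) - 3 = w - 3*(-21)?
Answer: -557886353/3290000310 ≈ -0.16957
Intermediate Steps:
M(w) = 66 + w (M(w) = 3 + (w - 3*(-21)) = 3 + (w + 63) = 3 + (63 + w) = 66 + w)
Q(l) = 1
V(j) = j (V(j) = 1*j = j)
V(-622)/2150327 + M(-584)/(((-130 + 300)*18)) = -622/2150327 + (66 - 584)/(((-130 + 300)*18)) = -622*1/2150327 - 518/(170*18) = -622/2150327 - 518/3060 = -622/2150327 - 518*1/3060 = -622/2150327 - 259/1530 = -557886353/3290000310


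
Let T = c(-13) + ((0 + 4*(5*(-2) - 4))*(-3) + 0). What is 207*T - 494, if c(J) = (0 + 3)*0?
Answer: 34282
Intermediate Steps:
c(J) = 0 (c(J) = 3*0 = 0)
T = 168 (T = 0 + ((0 + 4*(5*(-2) - 4))*(-3) + 0) = 0 + ((0 + 4*(-10 - 4))*(-3) + 0) = 0 + ((0 + 4*(-14))*(-3) + 0) = 0 + ((0 - 56)*(-3) + 0) = 0 + (-56*(-3) + 0) = 0 + (168 + 0) = 0 + 168 = 168)
207*T - 494 = 207*168 - 494 = 34776 - 494 = 34282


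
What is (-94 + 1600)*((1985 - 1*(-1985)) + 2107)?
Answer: 9151962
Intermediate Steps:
(-94 + 1600)*((1985 - 1*(-1985)) + 2107) = 1506*((1985 + 1985) + 2107) = 1506*(3970 + 2107) = 1506*6077 = 9151962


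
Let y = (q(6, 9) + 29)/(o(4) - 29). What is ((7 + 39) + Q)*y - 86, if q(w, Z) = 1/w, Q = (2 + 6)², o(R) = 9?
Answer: -2957/12 ≈ -246.42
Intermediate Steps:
Q = 64 (Q = 8² = 64)
y = -35/24 (y = (1/6 + 29)/(9 - 29) = (⅙ + 29)/(-20) = (175/6)*(-1/20) = -35/24 ≈ -1.4583)
((7 + 39) + Q)*y - 86 = ((7 + 39) + 64)*(-35/24) - 86 = (46 + 64)*(-35/24) - 86 = 110*(-35/24) - 86 = -1925/12 - 86 = -2957/12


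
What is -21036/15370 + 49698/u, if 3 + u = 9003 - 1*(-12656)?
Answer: 77075661/83213180 ≈ 0.92624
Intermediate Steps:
u = 21656 (u = -3 + (9003 - 1*(-12656)) = -3 + (9003 + 12656) = -3 + 21659 = 21656)
-21036/15370 + 49698/u = -21036/15370 + 49698/21656 = -21036*1/15370 + 49698*(1/21656) = -10518/7685 + 24849/10828 = 77075661/83213180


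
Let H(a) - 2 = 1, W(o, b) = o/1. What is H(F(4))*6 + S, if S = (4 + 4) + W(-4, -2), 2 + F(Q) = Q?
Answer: 22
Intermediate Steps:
W(o, b) = o (W(o, b) = o*1 = o)
F(Q) = -2 + Q
H(a) = 3 (H(a) = 2 + 1 = 3)
S = 4 (S = (4 + 4) - 4 = 8 - 4 = 4)
H(F(4))*6 + S = 3*6 + 4 = 18 + 4 = 22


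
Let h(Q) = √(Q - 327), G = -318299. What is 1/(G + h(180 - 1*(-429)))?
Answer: -318299/101314253119 - √282/101314253119 ≈ -3.1419e-6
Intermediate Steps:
h(Q) = √(-327 + Q)
1/(G + h(180 - 1*(-429))) = 1/(-318299 + √(-327 + (180 - 1*(-429)))) = 1/(-318299 + √(-327 + (180 + 429))) = 1/(-318299 + √(-327 + 609)) = 1/(-318299 + √282)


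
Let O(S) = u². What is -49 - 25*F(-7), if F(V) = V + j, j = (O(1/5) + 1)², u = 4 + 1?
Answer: -16774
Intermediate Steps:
u = 5
O(S) = 25 (O(S) = 5² = 25)
j = 676 (j = (25 + 1)² = 26² = 676)
F(V) = 676 + V (F(V) = V + 676 = 676 + V)
-49 - 25*F(-7) = -49 - 25*(676 - 7) = -49 - 25*669 = -49 - 16725 = -16774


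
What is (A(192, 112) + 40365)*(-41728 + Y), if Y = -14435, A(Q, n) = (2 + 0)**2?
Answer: -2267244147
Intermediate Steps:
A(Q, n) = 4 (A(Q, n) = 2**2 = 4)
(A(192, 112) + 40365)*(-41728 + Y) = (4 + 40365)*(-41728 - 14435) = 40369*(-56163) = -2267244147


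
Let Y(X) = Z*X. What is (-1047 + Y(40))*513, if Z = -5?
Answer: -639711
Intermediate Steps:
Y(X) = -5*X
(-1047 + Y(40))*513 = (-1047 - 5*40)*513 = (-1047 - 200)*513 = -1247*513 = -639711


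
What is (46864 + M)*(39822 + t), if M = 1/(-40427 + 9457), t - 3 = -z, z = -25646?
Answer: 95023174210209/30970 ≈ 3.0682e+9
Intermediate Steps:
t = 25649 (t = 3 - 1*(-25646) = 3 + 25646 = 25649)
M = -1/30970 (M = 1/(-30970) = -1/30970 ≈ -3.2289e-5)
(46864 + M)*(39822 + t) = (46864 - 1/30970)*(39822 + 25649) = (1451378079/30970)*65471 = 95023174210209/30970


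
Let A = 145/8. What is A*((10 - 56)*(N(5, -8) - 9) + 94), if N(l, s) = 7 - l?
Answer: 7540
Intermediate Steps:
A = 145/8 (A = 145*(⅛) = 145/8 ≈ 18.125)
A*((10 - 56)*(N(5, -8) - 9) + 94) = 145*((10 - 56)*((7 - 1*5) - 9) + 94)/8 = 145*(-46*((7 - 5) - 9) + 94)/8 = 145*(-46*(2 - 9) + 94)/8 = 145*(-46*(-7) + 94)/8 = 145*(322 + 94)/8 = (145/8)*416 = 7540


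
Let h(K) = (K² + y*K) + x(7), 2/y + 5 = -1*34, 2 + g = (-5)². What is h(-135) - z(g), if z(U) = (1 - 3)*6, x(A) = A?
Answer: 237262/13 ≈ 18251.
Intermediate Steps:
g = 23 (g = -2 + (-5)² = -2 + 25 = 23)
y = -2/39 (y = 2/(-5 - 1*34) = 2/(-5 - 34) = 2/(-39) = 2*(-1/39) = -2/39 ≈ -0.051282)
z(U) = -12 (z(U) = -2*6 = -12)
h(K) = 7 + K² - 2*K/39 (h(K) = (K² - 2*K/39) + 7 = 7 + K² - 2*K/39)
h(-135) - z(g) = (7 + (-135)² - 2/39*(-135)) - 1*(-12) = (7 + 18225 + 90/13) + 12 = 237106/13 + 12 = 237262/13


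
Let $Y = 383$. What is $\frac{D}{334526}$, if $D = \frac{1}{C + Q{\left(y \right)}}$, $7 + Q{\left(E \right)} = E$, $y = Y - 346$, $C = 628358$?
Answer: $\frac{1}{210212124088} \approx 4.7571 \cdot 10^{-12}$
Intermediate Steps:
$y = 37$ ($y = 383 - 346 = 37$)
$Q{\left(E \right)} = -7 + E$
$D = \frac{1}{628388}$ ($D = \frac{1}{628358 + \left(-7 + 37\right)} = \frac{1}{628358 + 30} = \frac{1}{628388} \approx 1.5914 \cdot 10^{-6}$)
$\frac{D}{334526} = \frac{1}{628388 \cdot 334526} = \frac{1}{628388} \cdot \frac{1}{334526} = \frac{1}{210212124088}$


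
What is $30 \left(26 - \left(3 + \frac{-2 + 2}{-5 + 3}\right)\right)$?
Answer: $690$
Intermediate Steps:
$30 \left(26 - \left(3 + \frac{-2 + 2}{-5 + 3}\right)\right) = 30 \left(26 - \left(3 + \frac{0}{-2}\right)\right) = 30 \left(26 - \left(3 + 0 \left(- \frac{1}{2}\right)\right)\right) = 30 \left(26 - \left(3 + 0\right)\right) = 30 \left(26 - 3\right) = 30 \cdot 23 = 690$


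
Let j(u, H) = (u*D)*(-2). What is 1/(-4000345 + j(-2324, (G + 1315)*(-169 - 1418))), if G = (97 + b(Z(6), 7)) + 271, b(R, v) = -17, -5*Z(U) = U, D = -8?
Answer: -1/4037529 ≈ -2.4768e-7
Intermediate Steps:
Z(U) = -U/5
G = 351 (G = (97 - 17) + 271 = 80 + 271 = 351)
j(u, H) = 16*u (j(u, H) = (u*(-8))*(-2) = -8*u*(-2) = 16*u)
1/(-4000345 + j(-2324, (G + 1315)*(-169 - 1418))) = 1/(-4000345 + 16*(-2324)) = 1/(-4000345 - 37184) = 1/(-4037529) = -1/4037529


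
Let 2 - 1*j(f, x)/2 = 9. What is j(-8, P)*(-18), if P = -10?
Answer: 252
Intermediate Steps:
j(f, x) = -14 (j(f, x) = 4 - 2*9 = 4 - 18 = -14)
j(-8, P)*(-18) = -14*(-18) = 252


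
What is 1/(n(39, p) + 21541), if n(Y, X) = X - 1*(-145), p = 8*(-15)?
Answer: 1/21566 ≈ 4.6369e-5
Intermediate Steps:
p = -120
n(Y, X) = 145 + X (n(Y, X) = X + 145 = 145 + X)
1/(n(39, p) + 21541) = 1/((145 - 120) + 21541) = 1/(25 + 21541) = 1/21566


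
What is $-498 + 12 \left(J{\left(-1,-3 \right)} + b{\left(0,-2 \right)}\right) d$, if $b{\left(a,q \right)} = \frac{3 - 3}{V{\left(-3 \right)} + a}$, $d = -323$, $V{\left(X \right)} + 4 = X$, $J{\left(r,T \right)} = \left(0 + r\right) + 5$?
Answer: $-16002$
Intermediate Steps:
$J{\left(r,T \right)} = 5 + r$ ($J{\left(r,T \right)} = r + 5 = 5 + r$)
$V{\left(X \right)} = -4 + X$
$b{\left(a,q \right)} = 0$ ($b{\left(a,q \right)} = \frac{3 - 3}{\left(-4 - 3\right) + a} = \frac{0}{-7 + a} = 0$)
$-498 + 12 \left(J{\left(-1,-3 \right)} + b{\left(0,-2 \right)}\right) d = -498 + 12 \left(\left(5 - 1\right) + 0\right) \left(-323\right) = -498 + 12 \left(4 + 0\right) \left(-323\right) = -498 + 12 \cdot 4 \left(-323\right) = -498 + 48 \left(-323\right) = -498 - 15504 = -16002$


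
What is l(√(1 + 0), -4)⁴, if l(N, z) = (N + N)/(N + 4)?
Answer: 16/625 ≈ 0.025600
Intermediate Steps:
l(N, z) = 2*N/(4 + N) (l(N, z) = (2*N)/(4 + N) = 2*N/(4 + N))
l(√(1 + 0), -4)⁴ = (2*√(1 + 0)/(4 + √(1 + 0)))⁴ = (2*√1/(4 + √1))⁴ = (2*1/(4 + 1))⁴ = (2*1/5)⁴ = (2*1*(⅕))⁴ = (⅖)⁴ = 16/625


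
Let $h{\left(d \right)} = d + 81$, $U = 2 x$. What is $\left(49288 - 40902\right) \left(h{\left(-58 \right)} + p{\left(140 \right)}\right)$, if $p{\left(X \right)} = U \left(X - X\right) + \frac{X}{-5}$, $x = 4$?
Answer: $-41930$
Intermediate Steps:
$U = 8$ ($U = 2 \cdot 4 = 8$)
$h{\left(d \right)} = 81 + d$
$p{\left(X \right)} = - \frac{X}{5}$ ($p{\left(X \right)} = 8 \left(X - X\right) + \frac{X}{-5} = 8 \cdot 0 + X \left(- \frac{1}{5}\right) = 0 - \frac{X}{5} = - \frac{X}{5}$)
$\left(49288 - 40902\right) \left(h{\left(-58 \right)} + p{\left(140 \right)}\right) = \left(49288 - 40902\right) \left(\left(81 - 58\right) - 28\right) = 8386 \left(23 - 28\right) = 8386 \left(-5\right) = -41930$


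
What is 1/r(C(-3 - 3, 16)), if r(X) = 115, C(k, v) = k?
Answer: 1/115 ≈ 0.0086956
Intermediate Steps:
1/r(C(-3 - 3, 16)) = 1/115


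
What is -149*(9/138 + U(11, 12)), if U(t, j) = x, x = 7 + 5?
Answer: -82695/46 ≈ -1797.7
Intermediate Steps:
x = 12
U(t, j) = 12
-149*(9/138 + U(11, 12)) = -149*(9/138 + 12) = -149*(9*(1/138) + 12) = -149*(3/46 + 12) = -149*555/46 = -82695/46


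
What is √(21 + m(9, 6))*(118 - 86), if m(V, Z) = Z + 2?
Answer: 32*√29 ≈ 172.33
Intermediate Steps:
m(V, Z) = 2 + Z
√(21 + m(9, 6))*(118 - 86) = √(21 + (2 + 6))*(118 - 86) = √(21 + 8)*32 = √29*32 = 32*√29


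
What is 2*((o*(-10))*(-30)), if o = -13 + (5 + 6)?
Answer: -1200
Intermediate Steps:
o = -2 (o = -13 + 11 = -2)
2*((o*(-10))*(-30)) = 2*(-2*(-10)*(-30)) = 2*(20*(-30)) = 2*(-600) = -1200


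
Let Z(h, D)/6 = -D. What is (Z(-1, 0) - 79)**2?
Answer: 6241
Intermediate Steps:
Z(h, D) = -6*D (Z(h, D) = 6*(-D) = -6*D)
(Z(-1, 0) - 79)**2 = (-6*0 - 79)**2 = (0 - 79)**2 = (-79)**2 = 6241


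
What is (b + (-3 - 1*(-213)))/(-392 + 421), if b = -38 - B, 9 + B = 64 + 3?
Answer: 114/29 ≈ 3.9310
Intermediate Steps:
B = 58 (B = -9 + (64 + 3) = -9 + 67 = 58)
b = -96 (b = -38 - 1*58 = -38 - 58 = -96)
(b + (-3 - 1*(-213)))/(-392 + 421) = (-96 + (-3 - 1*(-213)))/(-392 + 421) = (-96 + (-3 + 213))/29 = (-96 + 210)*(1/29) = 114*(1/29) = 114/29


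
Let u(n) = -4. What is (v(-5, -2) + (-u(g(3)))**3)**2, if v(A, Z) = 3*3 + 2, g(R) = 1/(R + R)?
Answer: 5625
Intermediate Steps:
g(R) = 1/(2*R)
v(A, Z) = 11 (v(A, Z) = 9 + 2 = 11)
(v(-5, -2) + (-u(g(3)))**3)**2 = (11 + (-1*(-4))**3)**2 = (11 + 4**3)**2 = (11 + 64)**2 = 75**2 = 5625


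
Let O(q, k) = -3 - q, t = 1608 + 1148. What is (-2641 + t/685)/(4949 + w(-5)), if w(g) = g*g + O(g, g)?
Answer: -1806329/3408560 ≈ -0.52994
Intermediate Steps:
t = 2756
w(g) = -3 + g**2 - g (w(g) = g*g + (-3 - g) = g**2 + (-3 - g) = -3 + g**2 - g)
(-2641 + t/685)/(4949 + w(-5)) = (-2641 + 2756/685)/(4949 + (-3 + (-5)**2 - 1*(-5))) = (-2641 + 2756*(1/685))/(4949 + (-3 + 25 + 5)) = (-2641 + 2756/685)/(4949 + 27) = -1806329/685/4976 = -1806329/685*1/4976 = -1806329/3408560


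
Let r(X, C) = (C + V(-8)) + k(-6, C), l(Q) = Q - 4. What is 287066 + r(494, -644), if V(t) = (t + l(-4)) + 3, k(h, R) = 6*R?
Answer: 282545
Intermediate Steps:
l(Q) = -4 + Q
V(t) = -5 + t (V(t) = (t + (-4 - 4)) + 3 = (t - 8) + 3 = (-8 + t) + 3 = -5 + t)
r(X, C) = -13 + 7*C (r(X, C) = (C + (-5 - 8)) + 6*C = (C - 13) + 6*C = (-13 + C) + 6*C = -13 + 7*C)
287066 + r(494, -644) = 287066 + (-13 + 7*(-644)) = 287066 + (-13 - 4508) = 287066 - 4521 = 282545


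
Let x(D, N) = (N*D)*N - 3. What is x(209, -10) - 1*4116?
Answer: 16781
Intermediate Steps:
x(D, N) = -3 + D*N² (x(D, N) = (D*N)*N - 3 = D*N² - 3 = -3 + D*N²)
x(209, -10) - 1*4116 = (-3 + 209*(-10)²) - 1*4116 = (-3 + 209*100) - 4116 = (-3 + 20900) - 4116 = 20897 - 4116 = 16781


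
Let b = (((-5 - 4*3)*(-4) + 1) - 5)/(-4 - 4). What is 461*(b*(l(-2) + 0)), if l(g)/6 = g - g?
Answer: 0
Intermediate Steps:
l(g) = 0 (l(g) = 6*(g - g) = 6*0 = 0)
b = -8 (b = (((-5 - 12)*(-4) + 1) - 5)/(-8) = ((-17*(-4) + 1) - 5)*(-1/8) = ((68 + 1) - 5)*(-1/8) = (69 - 5)*(-1/8) = 64*(-1/8) = -8)
461*(b*(l(-2) + 0)) = 461*(-8*(0 + 0)) = 461*(-8*0) = 461*0 = 0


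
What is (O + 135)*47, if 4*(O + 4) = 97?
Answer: 29187/4 ≈ 7296.8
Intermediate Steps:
O = 81/4 (O = -4 + (1/4)*97 = -4 + 97/4 = 81/4 ≈ 20.250)
(O + 135)*47 = (81/4 + 135)*47 = (621/4)*47 = 29187/4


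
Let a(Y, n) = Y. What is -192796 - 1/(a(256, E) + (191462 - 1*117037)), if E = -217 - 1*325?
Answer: -14398198077/74681 ≈ -1.9280e+5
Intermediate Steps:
E = -542 (E = -217 - 325 = -542)
-192796 - 1/(a(256, E) + (191462 - 1*117037)) = -192796 - 1/(256 + (191462 - 1*117037)) = -192796 - 1/(256 + (191462 - 117037)) = -192796 - 1/(256 + 74425) = -192796 - 1/74681 = -14398198077/74681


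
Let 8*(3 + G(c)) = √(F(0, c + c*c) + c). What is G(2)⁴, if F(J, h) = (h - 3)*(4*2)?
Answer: (24 - √26)⁴/4096 ≈ 31.159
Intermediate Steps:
F(J, h) = -24 + 8*h (F(J, h) = (-3 + h)*8 = -24 + 8*h)
G(c) = -3 + √(-24 + 8*c² + 9*c)/8 (G(c) = -3 + √((-24 + 8*(c + c*c)) + c)/8 = -3 + √((-24 + 8*(c + c²)) + c)/8 = -3 + √((-24 + (8*c + 8*c²)) + c)/8 = -3 + √((-24 + 8*c + 8*c²) + c)/8 = -3 + √(-24 + 8*c² + 9*c)/8)
G(2)⁴ = (-3 + √(-24 + 2 + 8*2*(1 + 2))/8)⁴ = (-3 + √(-24 + 2 + 8*2*3)/8)⁴ = (-3 + √(-24 + 2 + 48)/8)⁴ = (-3 + √26/8)⁴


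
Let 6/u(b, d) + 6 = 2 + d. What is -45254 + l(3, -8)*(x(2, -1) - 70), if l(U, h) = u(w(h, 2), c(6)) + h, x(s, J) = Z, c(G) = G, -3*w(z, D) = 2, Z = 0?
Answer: -44904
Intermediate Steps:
w(z, D) = -2/3 (w(z, D) = -1/3*2 = -2/3)
x(s, J) = 0
u(b, d) = 6/(-4 + d) (u(b, d) = 6/(-6 + (2 + d)) = 6/(-4 + d))
l(U, h) = 3 + h (l(U, h) = 6/(-4 + 6) + h = 6/2 + h = 6*(1/2) + h = 3 + h)
-45254 + l(3, -8)*(x(2, -1) - 70) = -45254 + (3 - 8)*(0 - 70) = -45254 - 5*(-70) = -45254 + 350 = -44904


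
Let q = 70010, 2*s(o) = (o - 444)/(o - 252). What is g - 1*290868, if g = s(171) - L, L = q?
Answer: -19487321/54 ≈ -3.6088e+5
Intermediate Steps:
s(o) = (-444 + o)/(2*(-252 + o)) (s(o) = ((o - 444)/(o - 252))/2 = ((-444 + o)/(-252 + o))/2 = (-444 + o)/(2*(-252 + o)))
L = 70010
g = -3780449/54 (g = (-444 + 171)/(2*(-252 + 171)) - 1*70010 = (½)*(-273)/(-81) - 70010 = (½)*(-1/81)*(-273) - 70010 = 91/54 - 70010 = -3780449/54 ≈ -70008.)
g - 1*290868 = -3780449/54 - 1*290868 = -3780449/54 - 290868 = -19487321/54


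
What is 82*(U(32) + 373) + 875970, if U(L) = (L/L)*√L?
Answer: 906556 + 328*√2 ≈ 9.0702e+5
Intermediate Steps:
U(L) = √L (U(L) = 1*√L = √L)
82*(U(32) + 373) + 875970 = 82*(√32 + 373) + 875970 = 82*(4*√2 + 373) + 875970 = 82*(373 + 4*√2) + 875970 = (30586 + 328*√2) + 875970 = 906556 + 328*√2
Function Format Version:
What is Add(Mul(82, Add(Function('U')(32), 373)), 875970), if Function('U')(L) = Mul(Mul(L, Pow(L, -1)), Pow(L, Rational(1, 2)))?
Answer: Add(906556, Mul(328, Pow(2, Rational(1, 2)))) ≈ 9.0702e+5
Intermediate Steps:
Function('U')(L) = Pow(L, Rational(1, 2)) (Function('U')(L) = Mul(1, Pow(L, Rational(1, 2))) = Pow(L, Rational(1, 2)))
Add(Mul(82, Add(Function('U')(32), 373)), 875970) = Add(Mul(82, Add(Pow(32, Rational(1, 2)), 373)), 875970) = Add(Mul(82, Add(Mul(4, Pow(2, Rational(1, 2))), 373)), 875970) = Add(Mul(82, Add(373, Mul(4, Pow(2, Rational(1, 2))))), 875970) = Add(Add(30586, Mul(328, Pow(2, Rational(1, 2)))), 875970) = Add(906556, Mul(328, Pow(2, Rational(1, 2))))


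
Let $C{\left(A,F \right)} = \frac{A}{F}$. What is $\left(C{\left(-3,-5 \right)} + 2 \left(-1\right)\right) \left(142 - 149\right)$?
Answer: $\frac{49}{5} \approx 9.8$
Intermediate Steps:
$\left(C{\left(-3,-5 \right)} + 2 \left(-1\right)\right) \left(142 - 149\right) = \left(- \frac{3}{-5} + 2 \left(-1\right)\right) \left(142 - 149\right) = \left(\left(-3\right) \left(- \frac{1}{5}\right) - 2\right) \left(-7\right) = \left(\frac{3}{5} - 2\right) \left(-7\right) = \left(- \frac{7}{5}\right) \left(-7\right) = \frac{49}{5}$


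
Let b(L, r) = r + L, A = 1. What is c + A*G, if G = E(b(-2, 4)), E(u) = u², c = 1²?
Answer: 5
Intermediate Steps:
c = 1
b(L, r) = L + r
G = 4 (G = (-2 + 4)² = 2² = 4)
c + A*G = 1 + 1*4 = 1 + 4 = 5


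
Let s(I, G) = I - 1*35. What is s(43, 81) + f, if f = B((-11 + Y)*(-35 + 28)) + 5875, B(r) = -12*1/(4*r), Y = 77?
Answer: 905983/154 ≈ 5883.0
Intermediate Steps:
s(I, G) = -35 + I (s(I, G) = I - 35 = -35 + I)
B(r) = -3/r (B(r) = -12*1/(4*r) = -3/r)
f = 904751/154 (f = -3*1/((-35 + 28)*(-11 + 77)) + 5875 = -3/(66*(-7)) + 5875 = -3/(-462) + 5875 = -3*(-1/462) + 5875 = 1/154 + 5875 = 904751/154 ≈ 5875.0)
s(43, 81) + f = (-35 + 43) + 904751/154 = 8 + 904751/154 = 905983/154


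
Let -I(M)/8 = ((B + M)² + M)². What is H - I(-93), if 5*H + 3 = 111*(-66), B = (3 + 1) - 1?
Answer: 2564474631/5 ≈ 5.1289e+8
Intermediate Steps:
B = 3 (B = 4 - 1 = 3)
H = -7329/5 (H = -⅗ + (111*(-66))/5 = -⅗ + (⅕)*(-7326) = -⅗ - 7326/5 = -7329/5 ≈ -1465.8)
I(M) = -8*(M + (3 + M)²)² (I(M) = -8*((3 + M)² + M)² = -8*(M + (3 + M)²)²)
H - I(-93) = -7329/5 - (-8)*(-93 + (3 - 93)²)² = -7329/5 - (-8)*(-93 + (-90)²)² = -7329/5 - (-8)*(-93 + 8100)² = -7329/5 - (-8)*8007² = -7329/5 - (-8)*64112049 = -7329/5 - 1*(-512896392) = -7329/5 + 512896392 = 2564474631/5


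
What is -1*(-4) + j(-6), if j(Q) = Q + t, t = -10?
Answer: -12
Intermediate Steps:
j(Q) = -10 + Q (j(Q) = Q - 10 = -10 + Q)
-1*(-4) + j(-6) = -1*(-4) + (-10 - 6) = 4 - 16 = -12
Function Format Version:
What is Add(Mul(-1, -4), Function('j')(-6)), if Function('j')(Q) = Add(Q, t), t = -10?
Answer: -12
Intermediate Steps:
Function('j')(Q) = Add(-10, Q) (Function('j')(Q) = Add(Q, -10) = Add(-10, Q))
Add(Mul(-1, -4), Function('j')(-6)) = Add(Mul(-1, -4), Add(-10, -6)) = Add(4, -16) = -12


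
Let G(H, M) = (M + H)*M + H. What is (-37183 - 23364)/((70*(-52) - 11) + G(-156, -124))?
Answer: -60547/30913 ≈ -1.9586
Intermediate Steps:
G(H, M) = H + M*(H + M) (G(H, M) = (H + M)*M + H = M*(H + M) + H = H + M*(H + M))
(-37183 - 23364)/((70*(-52) - 11) + G(-156, -124)) = (-37183 - 23364)/((70*(-52) - 11) + (-156 + (-124)² - 156*(-124))) = -60547/((-3640 - 11) + (-156 + 15376 + 19344)) = -60547/(-3651 + 34564) = -60547/30913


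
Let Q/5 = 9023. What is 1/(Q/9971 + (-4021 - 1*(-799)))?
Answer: -9971/32081447 ≈ -0.00031080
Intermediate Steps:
Q = 45115 (Q = 5*9023 = 45115)
1/(Q/9971 + (-4021 - 1*(-799))) = 1/(45115/9971 + (-4021 - 1*(-799))) = 1/(45115*(1/9971) + (-4021 + 799)) = 1/(45115/9971 - 3222) = 1/(-32081447/9971) = -9971/32081447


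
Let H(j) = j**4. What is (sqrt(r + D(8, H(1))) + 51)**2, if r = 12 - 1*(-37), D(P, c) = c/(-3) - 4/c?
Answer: (153 + sqrt(402))**2/9 ≈ 3327.4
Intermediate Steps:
D(P, c) = -4/c - c/3 (D(P, c) = c*(-1/3) - 4/c = -c/3 - 4/c = -4/c - c/3)
r = 49 (r = 12 + 37 = 49)
(sqrt(r + D(8, H(1))) + 51)**2 = (sqrt(49 + (-4/(1**4) - 1/3*1**4)) + 51)**2 = (sqrt(49 + (-4/1 - 1/3*1)) + 51)**2 = (sqrt(49 + (-4*1 - 1/3)) + 51)**2 = (sqrt(49 + (-4 - 1/3)) + 51)**2 = (sqrt(49 - 13/3) + 51)**2 = (sqrt(134/3) + 51)**2 = (sqrt(402)/3 + 51)**2 = (51 + sqrt(402)/3)**2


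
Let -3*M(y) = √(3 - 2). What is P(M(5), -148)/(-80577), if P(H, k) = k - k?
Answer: 0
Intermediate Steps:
M(y) = -⅓ (M(y) = -√(3 - 2)/3 = -√1/3 = -⅓*1 = -⅓)
P(H, k) = 0
P(M(5), -148)/(-80577) = 0/(-80577) = 0*(-1/80577) = 0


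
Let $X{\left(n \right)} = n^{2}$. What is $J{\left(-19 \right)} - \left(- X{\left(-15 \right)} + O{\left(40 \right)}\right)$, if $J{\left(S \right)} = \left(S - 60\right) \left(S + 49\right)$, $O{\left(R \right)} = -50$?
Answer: $-2095$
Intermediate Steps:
$J{\left(S \right)} = \left(-60 + S\right) \left(49 + S\right)$
$J{\left(-19 \right)} - \left(- X{\left(-15 \right)} + O{\left(40 \right)}\right) = \left(-2940 + \left(-19\right)^{2} - -209\right) + \left(\left(-15\right)^{2} - -50\right) = \left(-2940 + 361 + 209\right) + \left(225 + 50\right) = -2370 + 275 = -2095$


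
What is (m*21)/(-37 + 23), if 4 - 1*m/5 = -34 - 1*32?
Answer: -525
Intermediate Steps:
m = 350 (m = 20 - 5*(-34 - 1*32) = 20 - 5*(-34 - 32) = 20 - 5*(-66) = 20 + 330 = 350)
(m*21)/(-37 + 23) = (350*21)/(-37 + 23) = 7350/(-14) = 7350*(-1/14) = -525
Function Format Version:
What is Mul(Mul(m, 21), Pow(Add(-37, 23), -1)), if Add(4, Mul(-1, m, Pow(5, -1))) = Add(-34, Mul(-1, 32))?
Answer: -525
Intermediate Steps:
m = 350 (m = Add(20, Mul(-5, Add(-34, Mul(-1, 32)))) = Add(20, Mul(-5, Add(-34, -32))) = Add(20, Mul(-5, -66)) = Add(20, 330) = 350)
Mul(Mul(m, 21), Pow(Add(-37, 23), -1)) = Mul(Mul(350, 21), Pow(Add(-37, 23), -1)) = Mul(7350, Pow(-14, -1)) = Mul(7350, Rational(-1, 14)) = -525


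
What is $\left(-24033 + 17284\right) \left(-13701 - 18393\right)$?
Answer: $216602406$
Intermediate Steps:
$\left(-24033 + 17284\right) \left(-13701 - 18393\right) = \left(-6749\right) \left(-32094\right) = 216602406$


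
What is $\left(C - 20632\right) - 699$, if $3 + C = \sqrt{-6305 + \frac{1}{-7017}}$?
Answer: $-21334 + \frac{i \sqrt{310447419162}}{7017} \approx -21334.0 + 79.404 i$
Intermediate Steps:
$C = -3 + \frac{i \sqrt{310447419162}}{7017}$ ($C = -3 + \sqrt{-6305 + \frac{1}{-7017}} = -3 + \sqrt{-6305 - \frac{1}{7017}} = -3 + \sqrt{- \frac{44242186}{7017}} = -3 + \frac{i \sqrt{310447419162}}{7017} \approx -3.0 + 79.404 i$)
$\left(C - 20632\right) - 699 = \left(\left(-3 + \frac{i \sqrt{310447419162}}{7017}\right) - 20632\right) - 699 = \left(-20635 + \frac{i \sqrt{310447419162}}{7017}\right) - 699 = -21334 + \frac{i \sqrt{310447419162}}{7017}$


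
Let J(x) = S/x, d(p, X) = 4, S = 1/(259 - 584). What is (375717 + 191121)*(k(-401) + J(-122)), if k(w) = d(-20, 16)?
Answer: 44950536819/19825 ≈ 2.2674e+6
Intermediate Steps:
S = -1/325 (S = 1/(-325) = -1/325 ≈ -0.0030769)
k(w) = 4
J(x) = -1/(325*x)
(375717 + 191121)*(k(-401) + J(-122)) = (375717 + 191121)*(4 - 1/325/(-122)) = 566838*(4 - 1/325*(-1/122)) = 566838*(4 + 1/39650) = 566838*(158601/39650) = 44950536819/19825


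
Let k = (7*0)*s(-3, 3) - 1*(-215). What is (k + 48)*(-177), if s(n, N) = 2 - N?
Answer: -46551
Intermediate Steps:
k = 215 (k = (7*0)*(2 - 1*3) - 1*(-215) = 0*(2 - 3) + 215 = 0*(-1) + 215 = 0 + 215 = 215)
(k + 48)*(-177) = (215 + 48)*(-177) = 263*(-177) = -46551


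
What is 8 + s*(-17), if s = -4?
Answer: 76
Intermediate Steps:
8 + s*(-17) = 8 - 4*(-17) = 8 + 68 = 76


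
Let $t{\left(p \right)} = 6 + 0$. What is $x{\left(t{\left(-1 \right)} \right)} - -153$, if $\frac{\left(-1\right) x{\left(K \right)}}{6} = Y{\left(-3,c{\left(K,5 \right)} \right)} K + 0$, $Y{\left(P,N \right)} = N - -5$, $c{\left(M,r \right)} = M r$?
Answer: $-1107$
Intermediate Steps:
$t{\left(p \right)} = 6$
$Y{\left(P,N \right)} = 5 + N$ ($Y{\left(P,N \right)} = N + 5 = 5 + N$)
$x{\left(K \right)} = - 6 K \left(5 + 5 K\right)$ ($x{\left(K \right)} = - 6 \left(\left(5 + K 5\right) K + 0\right) = - 6 \left(\left(5 + 5 K\right) K + 0\right) = - 6 \left(K \left(5 + 5 K\right) + 0\right) = - 6 K \left(5 + 5 K\right)$)
$x{\left(t{\left(-1 \right)} \right)} - -153 = \left(-30\right) 6 \left(1 + 6\right) - -153 = \left(-30\right) 6 \cdot 7 + 153 = -1260 + 153 = -1107$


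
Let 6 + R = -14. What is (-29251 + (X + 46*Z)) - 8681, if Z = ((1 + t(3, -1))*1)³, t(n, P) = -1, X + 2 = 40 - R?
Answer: -37874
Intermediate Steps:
R = -20 (R = -6 - 14 = -20)
X = 58 (X = -2 + (40 - 1*(-20)) = -2 + (40 + 20) = -2 + 60 = 58)
Z = 0 (Z = ((1 - 1)*1)³ = (0*1)³ = 0³ = 0)
(-29251 + (X + 46*Z)) - 8681 = (-29251 + (58 + 46*0)) - 8681 = (-29251 + (58 + 0)) - 8681 = (-29251 + 58) - 8681 = -29193 - 8681 = -37874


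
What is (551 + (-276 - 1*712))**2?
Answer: 190969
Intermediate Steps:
(551 + (-276 - 1*712))**2 = (551 + (-276 - 712))**2 = (551 - 988)**2 = (-437)**2 = 190969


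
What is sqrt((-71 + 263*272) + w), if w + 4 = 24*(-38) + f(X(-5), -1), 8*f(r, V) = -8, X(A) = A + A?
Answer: 2*sqrt(17637) ≈ 265.61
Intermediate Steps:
X(A) = 2*A
f(r, V) = -1 (f(r, V) = (1/8)*(-8) = -1)
w = -917 (w = -4 + (24*(-38) - 1) = -4 + (-912 - 1) = -4 - 913 = -917)
sqrt((-71 + 263*272) + w) = sqrt((-71 + 263*272) - 917) = sqrt((-71 + 71536) - 917) = sqrt(71465 - 917) = sqrt(70548) = 2*sqrt(17637)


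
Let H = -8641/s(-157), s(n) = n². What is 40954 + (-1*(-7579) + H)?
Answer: 1196281276/24649 ≈ 48533.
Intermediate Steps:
H = -8641/24649 (H = -8641/((-157)²) = -8641/24649 ≈ -0.35056)
40954 + (-1*(-7579) + H) = 40954 + (-1*(-7579) - 8641/24649) = 40954 + (7579 - 8641/24649) = 40954 + 186806130/24649 = 1196281276/24649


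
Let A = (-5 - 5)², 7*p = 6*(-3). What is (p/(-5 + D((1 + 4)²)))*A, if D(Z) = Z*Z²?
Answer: -90/5467 ≈ -0.016462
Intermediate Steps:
D(Z) = Z³
p = -18/7 (p = (6*(-3))/7 = (⅐)*(-18) = -18/7 ≈ -2.5714)
A = 100 (A = (-10)² = 100)
(p/(-5 + D((1 + 4)²)))*A = -18/(7*(-5 + ((1 + 4)²)³))*100 = -18/(7*(-5 + (5²)³))*100 = -18/(7*(-5 + 25³))*100 = -18/(7*(-5 + 15625))*100 = -18/7/15620*100 = -18/7*1/15620*100 = -9/54670*100 = -90/5467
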